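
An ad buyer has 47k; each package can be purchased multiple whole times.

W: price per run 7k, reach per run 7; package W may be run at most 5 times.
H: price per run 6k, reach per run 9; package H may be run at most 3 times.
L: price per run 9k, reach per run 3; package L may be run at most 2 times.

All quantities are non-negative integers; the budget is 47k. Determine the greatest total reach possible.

55

This is a bounded integer knapsack.
5×W and 2×H: price 47 ≤ 47, reach 5·7 + 2·9 = 53.
4×W and 3×H: price 46 ≤ 47, reach 4·7 + 3·9 = 55.
Best is 55.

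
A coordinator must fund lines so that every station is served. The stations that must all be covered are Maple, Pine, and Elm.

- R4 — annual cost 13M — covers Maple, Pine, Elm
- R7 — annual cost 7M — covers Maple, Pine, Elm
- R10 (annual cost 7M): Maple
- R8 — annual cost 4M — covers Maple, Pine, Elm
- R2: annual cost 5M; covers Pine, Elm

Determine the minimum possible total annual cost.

4

R8 alone covers Maple, Pine, Elm — every station.
Total annual cost: 4.
No cover costs less than 4.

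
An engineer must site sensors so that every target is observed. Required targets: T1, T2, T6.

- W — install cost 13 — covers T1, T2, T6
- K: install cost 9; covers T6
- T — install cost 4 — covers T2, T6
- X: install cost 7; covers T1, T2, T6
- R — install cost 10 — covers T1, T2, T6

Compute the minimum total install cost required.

The greedy cost-per-new-target heuristic would pick T and X for 11, but a cheaper cover exists.
X alone covers T1, T2, T6 — every target.
Total install cost: 7.
No cover costs less than 7.

7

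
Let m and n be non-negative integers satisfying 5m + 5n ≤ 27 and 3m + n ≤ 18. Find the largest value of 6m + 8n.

The continuous relaxation peaks at (0, 5.4) with value 43.20; rounding to a feasible lattice point costs some objective.
(m,n)=(0,5): 5·0+5·5=25≤27, 3·0+1·5=5≤18, objective 40.
(m,n)=(1,4): 5·1+5·4=25≤27, 3·1+1·4=7≤18, objective 38.
The best lattice point is (0,5), giving 40.

40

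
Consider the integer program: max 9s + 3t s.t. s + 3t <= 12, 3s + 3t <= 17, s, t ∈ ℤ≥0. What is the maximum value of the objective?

(s,t)=(5,0) is feasible, giving 45.
(s,t)=(4,1) is feasible, giving 39.
(s,t)=(4,0) is feasible, giving 36.
The best lattice point is (5,0), giving 45.

45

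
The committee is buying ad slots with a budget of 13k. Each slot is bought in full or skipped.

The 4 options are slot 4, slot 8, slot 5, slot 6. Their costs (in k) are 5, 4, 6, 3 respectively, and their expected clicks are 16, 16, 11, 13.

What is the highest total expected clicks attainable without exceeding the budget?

45

Allowing fractional choices, the relaxed optimum would be about 46.8, but ad slots are indivisible.
slot 4 + slot 8 + slot 6: cost 5 + 4 + 3 = 12 ≤ 13, expected clicks 16 + 16 + 13 = 45.
slot 8 + slot 5 + slot 6: cost 4 + 6 + 3 = 13 ≤ 13, expected clicks 16 + 11 + 13 = 40.
slot 4 + slot 8: cost 5 + 4 = 9 ≤ 13, expected clicks 16 + 16 = 32.
Best is slot 4, slot 8, and slot 6 with total expected clicks 45.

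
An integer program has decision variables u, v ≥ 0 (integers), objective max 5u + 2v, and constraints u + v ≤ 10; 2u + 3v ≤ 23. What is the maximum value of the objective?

50

(u,v)=(10,0): 1·10+1·0=10≤10, 2·10+3·0=20≤23, objective 50.
(u,v)=(9,1): 1·9+1·1=10≤10, 2·9+3·1=21≤23, objective 47.
No feasible integer point exceeds 50.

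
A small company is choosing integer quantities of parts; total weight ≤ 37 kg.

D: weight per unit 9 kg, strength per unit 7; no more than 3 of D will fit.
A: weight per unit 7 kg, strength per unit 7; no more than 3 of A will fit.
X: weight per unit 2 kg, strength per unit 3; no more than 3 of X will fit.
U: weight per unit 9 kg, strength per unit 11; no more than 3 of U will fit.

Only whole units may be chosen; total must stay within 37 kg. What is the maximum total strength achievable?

This is a bounded integer knapsack.
X has the best ratio (3/2); taking only X gives at most 3×3 = 9 (stopped by the supply cap of 3).
Mixing does better — 1×A, 1×X, and 3×U: weight 36 ≤ 37, strength 1·7 + 1·3 + 3·11 = 43.

43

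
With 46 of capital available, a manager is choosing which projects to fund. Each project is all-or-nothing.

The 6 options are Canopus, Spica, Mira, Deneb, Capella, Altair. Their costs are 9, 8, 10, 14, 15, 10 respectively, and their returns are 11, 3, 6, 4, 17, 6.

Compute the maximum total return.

40

Treat it as a binary knapsack problem.
Allowing fractional choices, the relaxed optimum would be about 40.8, but projects are indivisible.
Canopus + Spica + Capella + Altair: cost 9 + 8 + 15 + 10 = 42 ≤ 46, return 11 + 3 + 17 + 6 = 37.
Canopus + Mira + Capella + Altair: cost 9 + 10 + 15 + 10 = 44 ≤ 46, return 11 + 6 + 17 + 6 = 40.
Canopus + Spica + Mira + Capella: cost 9 + 8 + 10 + 15 = 42 ≤ 46, return 11 + 3 + 6 + 17 = 37.
Best is Canopus, Mira, Capella, and Altair with total return 40.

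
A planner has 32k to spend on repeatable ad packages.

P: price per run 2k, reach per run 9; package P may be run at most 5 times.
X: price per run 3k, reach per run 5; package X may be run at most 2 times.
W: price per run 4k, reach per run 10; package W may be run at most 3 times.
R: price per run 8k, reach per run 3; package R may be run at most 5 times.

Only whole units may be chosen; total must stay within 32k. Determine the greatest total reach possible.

This is a bounded integer knapsack.
P has the best ratio (9/2); taking only P gives at most 5×9 = 45 (stopped by the supply cap of 5).
Mixing does better — 5×P, 2×X, and 3×W: price 28 ≤ 32, reach 5·9 + 2·5 + 3·10 = 85.

85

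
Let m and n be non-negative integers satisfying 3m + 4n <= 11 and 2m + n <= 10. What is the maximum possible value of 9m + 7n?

Relaxing integrality, the LP optimum is 33.00 at (m,n) = (3.67, 0), which is not an integer point.
(m,n)=(3,0): 3·3+4·0=9≤11, 2·3+1·0=6≤10, objective 27.
(m,n)=(2,1): 3·2+4·1=10≤11, 2·2+1·1=5≤10, objective 25.
(m,n)=(2,0): 3·2+4·0=6≤11, 2·2+1·0=4≤10, objective 18.
No feasible integer point exceeds 27.

27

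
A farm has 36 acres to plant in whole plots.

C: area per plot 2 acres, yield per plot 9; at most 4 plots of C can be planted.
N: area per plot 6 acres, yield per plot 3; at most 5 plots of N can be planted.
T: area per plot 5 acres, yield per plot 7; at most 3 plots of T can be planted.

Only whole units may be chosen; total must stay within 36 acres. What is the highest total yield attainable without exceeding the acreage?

C has the best ratio (9/2); taking only C gives at most 4×9 = 36 (stopped by the supply cap of 4).
Mixing does better — 4×C, 2×N, and 3×T: area 35 ≤ 36, yield 4·9 + 2·3 + 3·7 = 63.

63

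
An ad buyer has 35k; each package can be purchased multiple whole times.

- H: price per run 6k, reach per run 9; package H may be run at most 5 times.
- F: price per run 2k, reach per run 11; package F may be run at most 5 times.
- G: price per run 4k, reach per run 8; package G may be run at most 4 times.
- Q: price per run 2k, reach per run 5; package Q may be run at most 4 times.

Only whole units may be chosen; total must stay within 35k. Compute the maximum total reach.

107

1×H, 5×F, 3×G, and 3×Q: price 34 ≤ 35, reach 1·9 + 5·11 + 3·8 + 3·5 = 103.
5×F, 4×G, and 4×Q: price 34 ≤ 35, reach 5·11 + 4·8 + 4·5 = 107.
Best is 107.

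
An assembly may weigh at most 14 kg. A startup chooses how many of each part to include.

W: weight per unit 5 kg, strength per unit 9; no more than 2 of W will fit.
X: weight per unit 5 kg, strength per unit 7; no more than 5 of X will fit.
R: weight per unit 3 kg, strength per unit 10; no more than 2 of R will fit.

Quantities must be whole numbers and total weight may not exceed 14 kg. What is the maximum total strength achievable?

1×W and 2×R: weight 11 ≤ 14, strength 1·9 + 2·10 = 29.
2×W and 1×R: weight 13 ≤ 14, strength 2·9 + 1·10 = 28.
Best is 29.

29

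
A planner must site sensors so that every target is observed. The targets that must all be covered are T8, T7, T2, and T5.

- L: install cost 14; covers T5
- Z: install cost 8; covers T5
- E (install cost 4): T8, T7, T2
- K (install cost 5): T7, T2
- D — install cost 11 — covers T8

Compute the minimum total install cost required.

Choose Z and E: together they cover T8, T7, T2, T5 — every target.
Total install cost: 8 + 4 = 12.
No cover costs less than 12.

12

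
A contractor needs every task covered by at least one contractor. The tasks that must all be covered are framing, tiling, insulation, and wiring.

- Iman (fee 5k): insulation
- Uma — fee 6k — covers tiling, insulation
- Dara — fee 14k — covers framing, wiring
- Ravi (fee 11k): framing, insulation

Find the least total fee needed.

20

This is an integer covering problem.
Choose Uma and Dara: together they cover framing, tiling, insulation, wiring — every task.
Total fee: 6 + 14 = 20.
No cover costs less than 20.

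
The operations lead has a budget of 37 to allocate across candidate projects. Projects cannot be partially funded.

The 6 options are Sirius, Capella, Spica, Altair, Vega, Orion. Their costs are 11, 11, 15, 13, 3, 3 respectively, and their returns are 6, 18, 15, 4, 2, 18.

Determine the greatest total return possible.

Allowing fractional choices, the relaxed optimum would be about 55.7, but projects are indivisible.
Capella + Spica + Vega + Orion: cost 11 + 15 + 3 + 3 = 32 ≤ 37, return 18 + 15 + 2 + 18 = 53.
Sirius + Capella + Vega + Orion: cost 11 + 11 + 3 + 3 = 28 ≤ 37, return 6 + 18 + 2 + 18 = 44.
Capella + Spica + Orion: cost 11 + 15 + 3 = 29 ≤ 37, return 18 + 15 + 18 = 51.
Best is Capella, Spica, Vega, and Orion with total return 53.

53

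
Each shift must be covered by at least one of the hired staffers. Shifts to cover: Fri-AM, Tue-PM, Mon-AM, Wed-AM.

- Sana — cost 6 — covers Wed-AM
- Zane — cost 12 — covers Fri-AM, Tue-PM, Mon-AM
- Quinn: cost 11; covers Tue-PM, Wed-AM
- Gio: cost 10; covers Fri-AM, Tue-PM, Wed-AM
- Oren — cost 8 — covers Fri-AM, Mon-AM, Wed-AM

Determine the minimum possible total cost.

18

This is a weighted set-cover instance.
Choose Sana and Zane: together they cover Fri-AM, Tue-PM, Mon-AM, Wed-AM — every shift.
Total cost: 6 + 12 = 18.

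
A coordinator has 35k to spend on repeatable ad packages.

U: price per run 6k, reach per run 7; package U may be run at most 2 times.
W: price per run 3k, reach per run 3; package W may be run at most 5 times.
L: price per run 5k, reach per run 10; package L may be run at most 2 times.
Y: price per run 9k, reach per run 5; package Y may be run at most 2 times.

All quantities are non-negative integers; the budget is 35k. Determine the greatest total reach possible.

46

L has the best ratio (10/5); taking only L gives at most 2×10 = 20 (stopped by the supply cap of 2).
Mixing does better — 2×U, 4×W, and 2×L: price 34 ≤ 35, reach 2·7 + 4·3 + 2·10 = 46.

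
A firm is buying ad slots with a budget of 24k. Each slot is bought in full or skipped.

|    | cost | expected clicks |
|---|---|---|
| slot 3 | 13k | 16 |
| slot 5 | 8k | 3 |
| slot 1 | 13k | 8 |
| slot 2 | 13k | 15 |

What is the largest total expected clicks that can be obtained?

slot 5 + slot 2: cost 8 + 13 = 21 ≤ 24, expected clicks 3 + 15 = 18.
slot 3 + slot 5: cost 13 + 8 = 21 ≤ 24, expected clicks 16 + 3 = 19.
Best is slot 3 and slot 5 with total expected clicks 19.

19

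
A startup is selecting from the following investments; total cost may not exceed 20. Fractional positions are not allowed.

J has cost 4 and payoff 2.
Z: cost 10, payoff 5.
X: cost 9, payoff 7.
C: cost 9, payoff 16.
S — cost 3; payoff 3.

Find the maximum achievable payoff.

23

Allowing fractional choices, the relaxed optimum would be about 25.2, but investments are indivisible.
X + C: cost 9 + 9 = 18 ≤ 20, payoff 7 + 16 = 23.
J + C + S: cost 4 + 9 + 3 = 16 ≤ 20, payoff 2 + 16 + 3 = 21.
Best is X and C with total payoff 23.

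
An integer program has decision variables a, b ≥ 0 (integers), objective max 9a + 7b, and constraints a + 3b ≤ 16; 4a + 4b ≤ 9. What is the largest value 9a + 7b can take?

18

(a,b)=(2,0): 1·2+3·0=2≤16, 4·2+4·0=8≤9, objective 18.
(a,b)=(1,1): 1·1+3·1=4≤16, 4·1+4·1=8≤9, objective 16.
(a,b)=(1,0): 1·1+3·0=1≤16, 4·1+4·0=4≤9, objective 9.
Maximum is 18 at (a,b)=(2,0).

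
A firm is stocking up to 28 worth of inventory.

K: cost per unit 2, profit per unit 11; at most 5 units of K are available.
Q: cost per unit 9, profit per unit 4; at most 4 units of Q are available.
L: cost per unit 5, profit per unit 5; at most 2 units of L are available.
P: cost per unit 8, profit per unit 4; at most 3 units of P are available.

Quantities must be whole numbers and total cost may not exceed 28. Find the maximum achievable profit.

69

This is a bounded integer knapsack.
5×K, 2×L, and 1×P: cost 28 ≤ 28, profit 5·11 + 2·5 + 1·4 = 69.
5×K and 2×L: cost 20 ≤ 28, profit 5·11 + 2·5 = 65.
Best is 69.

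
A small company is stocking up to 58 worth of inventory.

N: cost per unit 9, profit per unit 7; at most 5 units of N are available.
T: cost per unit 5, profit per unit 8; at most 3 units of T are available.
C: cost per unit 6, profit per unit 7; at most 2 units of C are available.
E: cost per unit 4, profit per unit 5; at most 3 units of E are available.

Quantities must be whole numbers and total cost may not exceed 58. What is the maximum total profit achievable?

Take 2×N, 3×T, 2×C, and 3×E: cost 57 ≤ 58, profit 2·7 + 3·8 + 2·7 + 3·5 = 67.
T has the best ratio (8/5) and is taken to its limit of 3; remaining capacity is filled optimally with the others.

67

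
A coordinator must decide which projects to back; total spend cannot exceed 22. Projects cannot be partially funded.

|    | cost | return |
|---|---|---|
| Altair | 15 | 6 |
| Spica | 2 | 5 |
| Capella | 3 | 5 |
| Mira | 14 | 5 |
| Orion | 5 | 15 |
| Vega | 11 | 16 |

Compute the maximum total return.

Allowing fractional choices, the relaxed optimum would be about 41.4, but projects are indivisible.
Capella + Orion + Vega: cost 3 + 5 + 11 = 19 ≤ 22, return 5 + 15 + 16 = 36.
Spica + Orion + Vega: cost 2 + 5 + 11 = 18 ≤ 22, return 5 + 15 + 16 = 36.
Spica + Capella + Orion + Vega: cost 2 + 3 + 5 + 11 = 21 ≤ 22, return 5 + 5 + 15 + 16 = 41.
Best is Spica, Capella, Orion, and Vega with total return 41.

41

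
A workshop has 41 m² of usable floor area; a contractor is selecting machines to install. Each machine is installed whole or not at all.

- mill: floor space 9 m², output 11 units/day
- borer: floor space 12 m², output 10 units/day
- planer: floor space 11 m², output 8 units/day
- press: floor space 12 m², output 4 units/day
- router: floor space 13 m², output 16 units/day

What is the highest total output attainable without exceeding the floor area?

This is a 0-1 knapsack instance.
Allowing fractional choices, the relaxed optimum would be about 42.1, but machines are indivisible.
mill + planer + router: floor space 9 + 11 + 13 = 33 ≤ 41, output 11 + 8 + 16 = 35.
mill + borer + router: floor space 9 + 12 + 13 = 34 ≤ 41, output 11 + 10 + 16 = 37.
Best is mill, borer, and router with total output 37.

37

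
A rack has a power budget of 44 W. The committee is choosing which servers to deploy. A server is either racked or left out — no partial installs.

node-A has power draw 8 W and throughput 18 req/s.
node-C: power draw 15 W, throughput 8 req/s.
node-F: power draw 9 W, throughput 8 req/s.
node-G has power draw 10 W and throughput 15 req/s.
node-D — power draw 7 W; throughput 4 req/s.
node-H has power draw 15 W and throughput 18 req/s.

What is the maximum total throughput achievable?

59

node-A + node-G + node-H: power draw 8 + 10 + 15 = 33 ≤ 44, throughput 18 + 15 + 18 = 51.
node-A + node-F + node-G + node-H: power draw 8 + 9 + 10 + 15 = 42 ≤ 44, throughput 18 + 8 + 15 + 18 = 59.
node-A + node-G + node-D + node-H: power draw 8 + 10 + 7 + 15 = 40 ≤ 44, throughput 18 + 15 + 4 + 18 = 55.
Best is node-A, node-F, node-G, and node-H with total throughput 59.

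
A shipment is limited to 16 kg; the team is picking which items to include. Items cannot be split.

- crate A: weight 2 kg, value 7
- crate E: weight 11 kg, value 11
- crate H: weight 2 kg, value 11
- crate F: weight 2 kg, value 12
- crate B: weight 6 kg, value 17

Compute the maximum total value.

47

This is a 0-1 knapsack instance.
Allowing fractional choices, the relaxed optimum would be about 51.0, but items are indivisible.
crate H + crate F + crate B: weight 2 + 2 + 6 = 10 ≤ 16, value 11 + 12 + 17 = 40.
crate A + crate H + crate F + crate B: weight 2 + 2 + 2 + 6 = 12 ≤ 16, value 7 + 11 + 12 + 17 = 47.
Best is crate A, crate H, crate F, and crate B with total value 47.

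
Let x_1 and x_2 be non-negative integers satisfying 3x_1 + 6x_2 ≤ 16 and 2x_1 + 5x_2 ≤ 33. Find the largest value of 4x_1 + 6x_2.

The continuous relaxation peaks at (5.33, 0) with value 21.33; rounding to a feasible lattice point costs some objective.
(x_1,x_2)=(5,0): 3·5+6·0=15≤16, 2·5+5·0=10≤33, objective 20.
(x_1,x_2)=(4,0): 3·4+6·0=12≤16, 2·4+5·0=8≤33, objective 16.
Maximum is 20 at (x_1,x_2)=(5,0).

20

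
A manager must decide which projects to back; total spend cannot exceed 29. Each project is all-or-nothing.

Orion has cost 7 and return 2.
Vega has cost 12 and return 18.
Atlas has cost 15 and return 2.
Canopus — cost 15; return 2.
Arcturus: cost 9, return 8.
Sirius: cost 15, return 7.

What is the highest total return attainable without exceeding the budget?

28

Allowing fractional choices, the relaxed optimum would be about 29.7, but projects are indivisible.
Orion + Vega + Arcturus: cost 7 + 12 + 9 = 28 ≤ 29, return 2 + 18 + 8 = 28.
Vega + Arcturus: cost 12 + 9 = 21 ≤ 29, return 18 + 8 = 26.
Best is Orion, Vega, and Arcturus with total return 28.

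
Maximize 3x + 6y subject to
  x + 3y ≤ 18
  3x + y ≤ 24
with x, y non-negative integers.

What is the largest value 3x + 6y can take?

Relaxing integrality, the LP optimum is 42.75 at (x,y) = (6.75, 3.75), which is not an integer point.
(x,y)=(6,4): 1·6+3·4=18≤18, 3·6+1·4=22≤24, objective 42.
(x,y)=(5,4): 1·5+3·4=17≤18, 3·5+1·4=19≤24, objective 39.
Maximum is 42 at (x,y)=(6,4).

42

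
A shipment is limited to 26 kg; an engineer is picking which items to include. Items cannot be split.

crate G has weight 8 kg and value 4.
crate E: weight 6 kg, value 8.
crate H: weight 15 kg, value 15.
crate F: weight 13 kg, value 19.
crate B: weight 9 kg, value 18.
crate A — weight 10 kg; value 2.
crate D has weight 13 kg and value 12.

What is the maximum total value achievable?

37

crate F + crate D: weight 13 + 13 = 26 ≤ 26, value 19 + 12 = 31.
crate H + crate B: weight 15 + 9 = 24 ≤ 26, value 15 + 18 = 33.
crate F + crate B: weight 13 + 9 = 22 ≤ 26, value 19 + 18 = 37.
Best is crate F and crate B with total value 37.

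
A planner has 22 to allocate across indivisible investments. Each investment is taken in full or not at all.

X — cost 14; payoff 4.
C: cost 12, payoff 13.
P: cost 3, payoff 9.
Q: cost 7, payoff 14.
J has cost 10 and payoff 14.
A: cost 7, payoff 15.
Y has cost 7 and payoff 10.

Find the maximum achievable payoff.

Take Q, A, and Y: cost 7 + 7 + 7 = 21 ≤ 22, payoff 14 + 15 + 10 = 39.
No other feasible combination does better.

39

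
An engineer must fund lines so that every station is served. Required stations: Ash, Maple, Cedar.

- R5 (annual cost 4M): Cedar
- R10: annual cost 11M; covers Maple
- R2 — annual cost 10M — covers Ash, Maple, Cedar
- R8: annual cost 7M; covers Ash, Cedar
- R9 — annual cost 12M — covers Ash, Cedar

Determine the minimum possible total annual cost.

R2 alone covers Ash, Maple, Cedar — every station.
Total annual cost: 10.
No cover costs less than 10.

10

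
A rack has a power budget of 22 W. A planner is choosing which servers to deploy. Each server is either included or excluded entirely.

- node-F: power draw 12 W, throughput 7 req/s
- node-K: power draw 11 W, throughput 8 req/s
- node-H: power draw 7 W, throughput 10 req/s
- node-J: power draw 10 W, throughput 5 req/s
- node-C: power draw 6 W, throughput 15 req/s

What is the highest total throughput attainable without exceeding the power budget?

25

This is an integer program with binary decision variables.
Take node-H and node-C: power draw 7 + 6 = 13 ≤ 22, throughput 10 + 15 = 25.
No other feasible combination does better.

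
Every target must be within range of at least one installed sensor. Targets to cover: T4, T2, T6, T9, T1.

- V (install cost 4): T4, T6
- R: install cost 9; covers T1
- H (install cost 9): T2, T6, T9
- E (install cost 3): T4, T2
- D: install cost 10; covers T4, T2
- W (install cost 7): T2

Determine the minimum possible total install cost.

The greedy cost-per-new-target heuristic would pick E, V, R, and H for 25, but a cheaper cover exists.
Choose R, H, and E: together they cover T4, T2, T6, T9, T1 — every target.
Total install cost: 9 + 9 + 3 = 21.
No cover costs less than 21.

21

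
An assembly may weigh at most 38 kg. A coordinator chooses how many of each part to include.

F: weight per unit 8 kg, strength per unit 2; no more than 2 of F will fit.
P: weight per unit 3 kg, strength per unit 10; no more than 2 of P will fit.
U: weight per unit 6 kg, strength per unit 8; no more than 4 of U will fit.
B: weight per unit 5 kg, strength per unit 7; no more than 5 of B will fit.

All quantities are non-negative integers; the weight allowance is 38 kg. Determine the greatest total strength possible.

This is a bounded integer knapsack.
P has the best ratio (10/3); taking only P gives at most 2×10 = 20 (stopped by the supply cap of 2).
Mixing does better — 2×P, 2×U, and 4×B: weight 38 ≤ 38, strength 2·10 + 2·8 + 4·7 = 64.

64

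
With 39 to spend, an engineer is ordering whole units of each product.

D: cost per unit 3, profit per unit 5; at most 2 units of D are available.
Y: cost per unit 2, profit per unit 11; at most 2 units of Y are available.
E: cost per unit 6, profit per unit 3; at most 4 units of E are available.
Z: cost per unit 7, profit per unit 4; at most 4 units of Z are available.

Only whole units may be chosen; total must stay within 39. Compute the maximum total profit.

2×D, 2×Y, and 4×Z: cost 38 ≤ 39, profit 2·5 + 2·11 + 4·4 = 48.
2×D, 2×Y, 1×E, and 3×Z: cost 37 ≤ 39, profit 2·5 + 2·11 + 1·3 + 3·4 = 47.
Best is 48.

48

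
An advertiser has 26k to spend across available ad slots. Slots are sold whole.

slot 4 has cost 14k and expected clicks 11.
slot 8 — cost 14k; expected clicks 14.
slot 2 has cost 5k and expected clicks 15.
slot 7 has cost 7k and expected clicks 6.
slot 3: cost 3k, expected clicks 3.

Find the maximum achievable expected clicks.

35

slot 8 + slot 2 + slot 7: cost 14 + 5 + 7 = 26 ≤ 26, expected clicks 14 + 15 + 6 = 35.
slot 4 + slot 2 + slot 7: cost 14 + 5 + 7 = 26 ≤ 26, expected clicks 11 + 15 + 6 = 32.
slot 8 + slot 2 + slot 3: cost 14 + 5 + 3 = 22 ≤ 26, expected clicks 14 + 15 + 3 = 32.
Best is slot 8, slot 2, and slot 7 with total expected clicks 35.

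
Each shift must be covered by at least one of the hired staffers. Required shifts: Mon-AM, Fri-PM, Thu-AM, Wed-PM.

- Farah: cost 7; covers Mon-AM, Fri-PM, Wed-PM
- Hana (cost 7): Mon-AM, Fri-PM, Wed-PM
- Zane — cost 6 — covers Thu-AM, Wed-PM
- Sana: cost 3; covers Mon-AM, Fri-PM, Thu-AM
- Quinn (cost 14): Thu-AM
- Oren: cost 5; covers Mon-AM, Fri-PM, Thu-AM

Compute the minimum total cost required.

Choose Zane and Sana: together they cover Mon-AM, Fri-PM, Thu-AM, Wed-PM — every shift.
Total cost: 6 + 3 = 9.
No cover costs less than 9.

9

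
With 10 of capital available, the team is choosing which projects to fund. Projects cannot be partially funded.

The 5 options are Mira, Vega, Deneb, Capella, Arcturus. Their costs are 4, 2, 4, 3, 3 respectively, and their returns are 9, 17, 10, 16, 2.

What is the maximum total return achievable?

43

Take Vega, Deneb, and Capella: cost 2 + 4 + 3 = 9 ≤ 10, return 17 + 10 + 16 = 43.
No other feasible combination does better.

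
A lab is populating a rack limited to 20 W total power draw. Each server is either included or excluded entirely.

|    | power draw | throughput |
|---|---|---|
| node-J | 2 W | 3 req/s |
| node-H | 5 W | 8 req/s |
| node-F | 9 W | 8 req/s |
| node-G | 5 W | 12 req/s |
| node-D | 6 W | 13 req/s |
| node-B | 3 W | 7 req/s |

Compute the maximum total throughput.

node-H + node-G + node-D + node-B: power draw 5 + 5 + 6 + 3 = 19 ≤ 20, throughput 8 + 12 + 13 + 7 = 40.
node-J + node-H + node-G + node-D: power draw 2 + 5 + 5 + 6 = 18 ≤ 20, throughput 3 + 8 + 12 + 13 = 36.
node-J + node-G + node-D + node-B: power draw 2 + 5 + 6 + 3 = 16 ≤ 20, throughput 3 + 12 + 13 + 7 = 35.
Best is node-H, node-G, node-D, and node-B with total throughput 40.

40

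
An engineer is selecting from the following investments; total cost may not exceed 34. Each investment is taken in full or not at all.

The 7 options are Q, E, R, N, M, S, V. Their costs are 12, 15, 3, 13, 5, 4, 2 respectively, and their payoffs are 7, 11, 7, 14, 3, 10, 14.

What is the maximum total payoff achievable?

52

Allowing fractional choices, the relaxed optimum would be about 53.8, but investments are indivisible.
R + N + M + S + V: cost 3 + 13 + 5 + 4 + 2 = 27 ≤ 34, payoff 7 + 14 + 3 + 10 + 14 = 48.
E + N + S + V: cost 15 + 13 + 4 + 2 = 34 ≤ 34, payoff 11 + 14 + 10 + 14 = 49.
Q + R + N + S + V: cost 12 + 3 + 13 + 4 + 2 = 34 ≤ 34, payoff 7 + 7 + 14 + 10 + 14 = 52.
Best is Q, R, N, S, and V with total payoff 52.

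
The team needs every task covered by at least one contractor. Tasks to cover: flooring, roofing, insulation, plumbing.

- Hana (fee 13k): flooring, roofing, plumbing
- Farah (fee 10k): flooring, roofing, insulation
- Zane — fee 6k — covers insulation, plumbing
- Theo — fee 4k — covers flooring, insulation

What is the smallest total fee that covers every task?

16

This is a weighted set-cover instance.
The greedy cost-per-new-task heuristic would pick Theo, Zane, and Farah for 20, but a cheaper cover exists.
Choose Farah and Zane: together they cover flooring, roofing, insulation, plumbing — every task.
Total fee: 10 + 6 = 16.
No cover costs less than 16.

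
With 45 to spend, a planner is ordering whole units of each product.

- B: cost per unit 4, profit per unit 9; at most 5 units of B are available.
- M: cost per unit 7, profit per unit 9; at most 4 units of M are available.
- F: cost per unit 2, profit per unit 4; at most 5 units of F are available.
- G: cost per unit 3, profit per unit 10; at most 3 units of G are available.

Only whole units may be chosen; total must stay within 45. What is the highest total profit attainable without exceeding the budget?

5×B, 2×M, 1×F, and 3×G: cost 45 ≤ 45, profit 5·9 + 2·9 + 1·4 + 3·10 = 97.
5×B, 1×M, 4×F, and 3×G: cost 44 ≤ 45, profit 5·9 + 1·9 + 4·4 + 3·10 = 100.
Best is 100.

100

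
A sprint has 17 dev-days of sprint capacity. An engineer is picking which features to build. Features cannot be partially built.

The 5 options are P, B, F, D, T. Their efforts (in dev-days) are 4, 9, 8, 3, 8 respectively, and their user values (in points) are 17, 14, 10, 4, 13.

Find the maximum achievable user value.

35

Treat it as a binary knapsack problem.
Take P, B, and D: effort 4 + 9 + 3 = 16 ≤ 17, user value 17 + 14 + 4 = 35.
No other feasible combination does better.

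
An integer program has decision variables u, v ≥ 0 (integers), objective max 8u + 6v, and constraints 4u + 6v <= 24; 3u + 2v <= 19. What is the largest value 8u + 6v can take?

48

(u,v)=(6,0): 4·6+6·0=24≤24, 3·6+2·0=18≤19, objective 48.
(u,v)=(5,0): 4·5+6·0=20≤24, 3·5+2·0=15≤19, objective 40.
No feasible integer point exceeds 48.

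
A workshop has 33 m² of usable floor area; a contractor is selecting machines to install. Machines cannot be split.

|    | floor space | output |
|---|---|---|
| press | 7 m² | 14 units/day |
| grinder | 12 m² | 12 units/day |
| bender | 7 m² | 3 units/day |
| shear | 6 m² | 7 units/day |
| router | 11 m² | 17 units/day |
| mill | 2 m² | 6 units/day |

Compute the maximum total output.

press + grinder + router + mill: floor space 7 + 12 + 11 + 2 = 32 ≤ 33, output 14 + 12 + 17 + 6 = 49.
press + bender + shear + router + mill: floor space 7 + 7 + 6 + 11 + 2 = 33 ≤ 33, output 14 + 3 + 7 + 17 + 6 = 47.
Best is press, grinder, router, and mill with total output 49.

49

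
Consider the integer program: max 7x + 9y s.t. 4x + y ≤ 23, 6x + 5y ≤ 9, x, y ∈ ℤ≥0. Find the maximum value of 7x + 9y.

Relaxing integrality, the LP optimum is 16.20 at (x,y) = (0, 1.8), which is not an integer point.
(x,y)=(0,1): 4·0+1·1=1≤23, 6·0+5·1=5≤9, objective 9.
(x,y)=(1,0): 4·1+1·0=4≤23, 6·1+5·0=6≤9, objective 7.
(x,y)=(0,0): 4·0+1·0=0≤23, 6·0+5·0=0≤9, objective 0.
Maximum is 9 at (x,y)=(0,1).

9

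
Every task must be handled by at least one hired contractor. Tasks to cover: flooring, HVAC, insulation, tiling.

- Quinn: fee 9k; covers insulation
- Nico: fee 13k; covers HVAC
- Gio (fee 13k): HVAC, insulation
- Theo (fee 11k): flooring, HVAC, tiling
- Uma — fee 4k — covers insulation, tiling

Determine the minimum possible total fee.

15

This is an integer covering problem.
Choose Theo and Uma: together they cover flooring, HVAC, insulation, tiling — every task.
Total fee: 11 + 4 = 15.
No cover costs less than 15.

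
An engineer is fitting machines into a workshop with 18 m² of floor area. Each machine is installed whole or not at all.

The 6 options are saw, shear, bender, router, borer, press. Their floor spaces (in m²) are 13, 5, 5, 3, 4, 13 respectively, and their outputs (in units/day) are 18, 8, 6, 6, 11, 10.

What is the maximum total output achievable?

This is a 0-1 knapsack instance.
shear + bender + router + borer: floor space 5 + 5 + 3 + 4 = 17 ≤ 18, output 8 + 6 + 6 + 11 = 31.
saw + borer: floor space 13 + 4 = 17 ≤ 18, output 18 + 11 = 29.
Best is shear, bender, router, and borer with total output 31.

31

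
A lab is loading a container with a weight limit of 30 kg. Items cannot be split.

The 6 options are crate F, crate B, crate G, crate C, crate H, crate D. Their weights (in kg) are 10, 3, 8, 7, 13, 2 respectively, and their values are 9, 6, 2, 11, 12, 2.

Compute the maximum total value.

This is a 0-1 knapsack instance.
Allowing fractional choices, the relaxed optimum would be about 35.5, but items are indivisible.
crate F + crate C + crate H: weight 10 + 7 + 13 = 30 ≤ 30, value 9 + 11 + 12 = 32.
crate B + crate C + crate H + crate D: weight 3 + 7 + 13 + 2 = 25 ≤ 30, value 6 + 11 + 12 + 2 = 31.
crate F + crate B + crate G + crate C + crate D: weight 10 + 3 + 8 + 7 + 2 = 30 ≤ 30, value 9 + 6 + 2 + 11 + 2 = 30.
Best is crate F, crate C, and crate H with total value 32.

32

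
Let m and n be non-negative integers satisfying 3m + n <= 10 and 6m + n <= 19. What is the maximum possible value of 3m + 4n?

(m,n)=(0,10): 3·0+1·10=10≤10, 6·0+1·10=10≤19, objective 40.
(m,n)=(0,9): 3·0+1·9=9≤10, 6·0+1·9=9≤19, objective 36.
Maximum is 40 at (m,n)=(0,10).

40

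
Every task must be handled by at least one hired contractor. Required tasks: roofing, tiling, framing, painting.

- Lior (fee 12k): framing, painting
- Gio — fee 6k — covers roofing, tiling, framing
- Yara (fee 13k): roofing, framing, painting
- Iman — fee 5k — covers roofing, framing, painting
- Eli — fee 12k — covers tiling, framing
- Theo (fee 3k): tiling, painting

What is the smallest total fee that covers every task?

8

This is a weighted set-cover instance.
Choose Iman and Theo: together they cover roofing, tiling, framing, painting — every task.
Total fee: 5 + 3 = 8.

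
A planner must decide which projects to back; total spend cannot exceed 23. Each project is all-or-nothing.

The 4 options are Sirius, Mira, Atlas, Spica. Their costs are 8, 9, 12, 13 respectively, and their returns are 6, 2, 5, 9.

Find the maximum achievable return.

Treat it as a binary knapsack problem.
Take Sirius and Spica: cost 8 + 13 = 21 ≤ 23, return 6 + 9 = 15.
No other feasible combination does better.

15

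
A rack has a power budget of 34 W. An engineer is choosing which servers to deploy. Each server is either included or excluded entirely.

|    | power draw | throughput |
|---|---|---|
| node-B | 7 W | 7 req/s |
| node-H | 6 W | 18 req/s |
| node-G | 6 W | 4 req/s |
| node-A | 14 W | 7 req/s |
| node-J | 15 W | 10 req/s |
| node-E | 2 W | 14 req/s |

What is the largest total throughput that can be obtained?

49

node-B + node-H + node-J + node-E: power draw 7 + 6 + 15 + 2 = 30 ≤ 34, throughput 7 + 18 + 10 + 14 = 49.
node-B + node-H + node-A + node-E: power draw 7 + 6 + 14 + 2 = 29 ≤ 34, throughput 7 + 18 + 7 + 14 = 46.
node-H + node-G + node-J + node-E: power draw 6 + 6 + 15 + 2 = 29 ≤ 34, throughput 18 + 4 + 10 + 14 = 46.
Best is node-B, node-H, node-J, and node-E with total throughput 49.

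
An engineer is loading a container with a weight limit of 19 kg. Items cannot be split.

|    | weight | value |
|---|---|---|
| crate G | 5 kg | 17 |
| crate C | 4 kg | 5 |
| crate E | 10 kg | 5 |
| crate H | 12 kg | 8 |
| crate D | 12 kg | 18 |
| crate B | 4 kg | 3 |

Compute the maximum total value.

Allowing fractional choices, the relaxed optimum would be about 37.5, but items are indivisible.
crate G + crate D: weight 5 + 12 = 17 ≤ 19, value 17 + 18 = 35.
crate G + crate C + crate E: weight 5 + 4 + 10 = 19 ≤ 19, value 17 + 5 + 5 = 27.
Best is crate G and crate D with total value 35.

35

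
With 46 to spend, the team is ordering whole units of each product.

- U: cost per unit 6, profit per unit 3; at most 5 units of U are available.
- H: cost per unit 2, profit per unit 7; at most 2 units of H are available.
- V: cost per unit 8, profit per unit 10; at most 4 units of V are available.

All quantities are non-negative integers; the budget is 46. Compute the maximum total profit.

Take 1×U, 2×H, and 4×V: cost 42 ≤ 46, profit 1·3 + 2·7 + 4·10 = 57.
H has the best ratio (7/2) and is taken to its limit of 2; remaining capacity is filled optimally with the others.

57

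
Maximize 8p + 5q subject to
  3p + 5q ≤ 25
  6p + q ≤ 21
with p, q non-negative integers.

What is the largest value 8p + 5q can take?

Relaxing integrality, the LP optimum is 39.81 at (p,q) = (2.96, 3.22), which is not an integer point.
(p,q)=(3,3): 3·3+5·3=24≤25, 6·3+1·3=21≤21, objective 39.
(p,q)=(3,2): 3·3+5·2=19≤25, 6·3+1·2=20≤21, objective 34.
(p,q)=(2,3): 3·2+5·3=21≤25, 6·2+1·3=15≤21, objective 31.
No feasible integer point exceeds 39.

39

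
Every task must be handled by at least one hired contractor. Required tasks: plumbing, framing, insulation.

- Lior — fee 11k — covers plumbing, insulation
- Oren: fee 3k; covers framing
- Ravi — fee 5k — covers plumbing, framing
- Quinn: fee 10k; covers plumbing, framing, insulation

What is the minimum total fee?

10

Quinn alone covers plumbing, framing, insulation — every task.
Total fee: 10.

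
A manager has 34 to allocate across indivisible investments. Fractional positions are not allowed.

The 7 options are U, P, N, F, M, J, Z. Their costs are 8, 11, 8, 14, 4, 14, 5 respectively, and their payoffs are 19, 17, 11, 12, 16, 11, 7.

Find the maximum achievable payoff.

63

Treat it as a binary knapsack problem.
Allowing fractional choices, the relaxed optimum would be about 67.2, but investments are indivisible.
U + N + F + M: cost 8 + 8 + 14 + 4 = 34 ≤ 34, payoff 19 + 11 + 12 + 16 = 58.
U + P + M + Z: cost 8 + 11 + 4 + 5 = 28 ≤ 34, payoff 19 + 17 + 16 + 7 = 59.
U + P + N + M: cost 8 + 11 + 8 + 4 = 31 ≤ 34, payoff 19 + 17 + 11 + 16 = 63.
Best is U, P, N, and M with total payoff 63.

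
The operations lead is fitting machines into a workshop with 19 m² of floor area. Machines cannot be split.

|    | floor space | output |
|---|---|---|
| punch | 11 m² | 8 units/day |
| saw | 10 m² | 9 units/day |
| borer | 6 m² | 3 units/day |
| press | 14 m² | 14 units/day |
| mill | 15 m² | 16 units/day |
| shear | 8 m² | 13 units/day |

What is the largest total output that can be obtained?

22

This is an integer program with binary decision variables.
Take saw and shear: floor space 10 + 8 = 18 ≤ 19, output 9 + 13 = 22.
No other feasible combination does better.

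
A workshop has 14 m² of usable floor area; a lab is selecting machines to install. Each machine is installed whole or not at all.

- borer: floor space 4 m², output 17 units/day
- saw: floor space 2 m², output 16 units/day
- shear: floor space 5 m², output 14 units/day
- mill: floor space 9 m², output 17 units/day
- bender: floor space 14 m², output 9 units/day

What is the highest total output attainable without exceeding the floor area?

Treat it as a binary knapsack problem.
Take borer, saw, and shear: floor space 4 + 2 + 5 = 11 ≤ 14, output 17 + 16 + 14 = 47.
No other feasible combination does better.

47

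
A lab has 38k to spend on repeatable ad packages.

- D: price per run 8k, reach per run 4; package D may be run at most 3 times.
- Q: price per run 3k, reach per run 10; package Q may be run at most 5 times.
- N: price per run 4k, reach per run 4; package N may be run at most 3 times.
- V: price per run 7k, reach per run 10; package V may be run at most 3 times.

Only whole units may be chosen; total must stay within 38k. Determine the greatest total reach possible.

This is a bounded integer knapsack.
5×Q and 3×V: price 36 ≤ 38, reach 5·10 + 3·10 = 80.
5×Q, 2×N, and 2×V: price 37 ≤ 38, reach 5·10 + 2·4 + 2·10 = 78.
Best is 80.

80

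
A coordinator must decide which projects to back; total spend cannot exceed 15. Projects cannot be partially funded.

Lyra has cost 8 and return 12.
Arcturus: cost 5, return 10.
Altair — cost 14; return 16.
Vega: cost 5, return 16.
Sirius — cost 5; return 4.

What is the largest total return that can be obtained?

30

Lyra + Vega: cost 8 + 5 = 13 ≤ 15, return 12 + 16 = 28.
Arcturus + Vega: cost 5 + 5 = 10 ≤ 15, return 10 + 16 = 26.
Arcturus + Vega + Sirius: cost 5 + 5 + 5 = 15 ≤ 15, return 10 + 16 + 4 = 30.
Best is Arcturus, Vega, and Sirius with total return 30.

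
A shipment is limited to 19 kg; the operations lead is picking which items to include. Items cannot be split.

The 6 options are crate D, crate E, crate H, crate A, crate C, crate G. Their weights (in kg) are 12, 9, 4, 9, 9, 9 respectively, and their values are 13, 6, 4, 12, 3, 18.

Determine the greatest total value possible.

This is a 0-1 knapsack instance.
Allowing fractional choices, the relaxed optimum would be about 31.1, but items are indivisible.
crate H + crate G: weight 4 + 9 = 13 ≤ 19, value 4 + 18 = 22.
crate E + crate G: weight 9 + 9 = 18 ≤ 19, value 6 + 18 = 24.
crate A + crate G: weight 9 + 9 = 18 ≤ 19, value 12 + 18 = 30.
Best is crate A and crate G with total value 30.

30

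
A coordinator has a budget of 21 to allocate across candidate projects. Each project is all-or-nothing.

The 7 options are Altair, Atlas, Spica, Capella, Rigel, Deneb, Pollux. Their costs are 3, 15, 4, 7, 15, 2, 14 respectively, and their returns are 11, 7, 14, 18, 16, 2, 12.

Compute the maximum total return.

Take Altair, Spica, Capella, and Deneb: cost 3 + 4 + 7 + 2 = 16 ≤ 21, return 11 + 14 + 18 + 2 = 45.
No other feasible combination does better.

45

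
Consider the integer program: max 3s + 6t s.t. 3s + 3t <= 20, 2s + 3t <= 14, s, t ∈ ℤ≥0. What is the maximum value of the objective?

27

(s,t)=(1,4) is feasible, giving 27.
(s,t)=(0,4) is feasible, giving 24.
(s,t)=(2,3) is feasible, giving 24.
No feasible integer point exceeds 27.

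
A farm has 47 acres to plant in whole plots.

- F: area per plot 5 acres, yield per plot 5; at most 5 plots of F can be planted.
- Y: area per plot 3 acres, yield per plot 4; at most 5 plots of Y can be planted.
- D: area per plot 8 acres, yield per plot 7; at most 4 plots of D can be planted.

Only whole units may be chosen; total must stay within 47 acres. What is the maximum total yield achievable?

49

This is a bounded integer knapsack.
Y has the best ratio (4/3); taking only Y gives at most 5×4 = 20 (stopped by the supply cap of 5).
Mixing does better — 3×F, 5×Y, and 2×D: area 46 ≤ 47, yield 3·5 + 5·4 + 2·7 = 49.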